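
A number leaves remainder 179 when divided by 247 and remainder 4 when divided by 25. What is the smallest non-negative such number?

Write x = 179 + 247·k. Then 247·k ≡ 4 − 179 ≡ 0 (mod 25).
Need 247⁻¹ mod 25. Extended Euclid on (25, 22):
25 = 1×22 + 3
22 = 7×3 + 1
3 = 3×1 + 0
Back-substitute:
1 = 22 − 7·3
1 = −7·25 + 8·22
247⁻¹ ≡ 8 (mod 25), so k ≡ 8·0 ≡ 0 (mod 25).
x = 179 + 247·0 = 179.

179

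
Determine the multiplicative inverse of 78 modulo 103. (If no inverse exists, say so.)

Extended Euclidean algorithm:
103 = 1*78 + 25
78 = 3*25 + 3
25 = 8*3 + 1
3 = 3*1 + 0
The gcd is 1. Working backward:
1 = 25 − 8·3
1 = −8·78 + 25·25
1 = 25·103 − 33·78
Hence 78⁻¹ ≡ -33 ≡ 70 (mod 103).

70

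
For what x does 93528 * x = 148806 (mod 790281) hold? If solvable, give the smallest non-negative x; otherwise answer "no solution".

First find gcd(93528, 790281):
790281 = 8×93528 + 42057
93528 = 2×42057 + 9414
42057 = 4×9414 + 4401
9414 = 2×4401 + 612
4401 = 7×612 + 117
612 = 5×117 + 27
117 = 4×27 + 9
27 = 3×9 + 0
gcd = 9 and 9 | 148806, so solutions exist. Divide through by 9: 10392x ≡ 16534 (mod 87809).
Now find 10392⁻¹ mod 87809:
87809 = 8·10392 + 4673
10392 = 2·4673 + 1046
4673 = 4·1046 + 489
1046 = 2·489 + 68
489 = 7·68 + 13
68 = 5·13 + 3
13 = 4·3 + 1
3 = 3·1 + 0
Back-substitute:
1 = 13 − 4·3
1 = −4·68 + 21·13
1 = 21·489 − 151·68
1 = −151·1046 + 323·489
1 = 323·4673 − 1443·1046
1 = −1443·10392 + 3209·4673
1 = 3209·87809 − 27115·10392
So 10392·(-27115) ≡ 1 (mod 87809), i.e. 10392⁻¹ ≡ 60694.
Then x ≡ 60694·16534 ≡ 33344 (mod 87809); the smallest non-negative solution is x = 33344.

33344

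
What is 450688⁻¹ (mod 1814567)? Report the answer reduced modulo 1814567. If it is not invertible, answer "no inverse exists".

60204

Apply the Euclidean algorithm to 1814567 and 450688:
1814567 = 4·450688 + 11815
450688 = 38·11815 + 1718
11815 = 6·1718 + 1507
1718 = 1·1507 + 211
1507 = 7·211 + 30
211 = 7·30 + 1
30 = 30·1 + 0
Since gcd(450688, 1814567) = 1, back-substitute to write 1 as a combination:
1 = 211 − 7·30
1 = −7·1507 + 50·211
1 = 50·1718 − 57·1507
1 = −57·11815 + 392·1718
1 = 392·450688 − 14953·11815
1 = −14953·1814567 + 60204·450688
So 450688·60204 ≡ 1 (mod 1814567).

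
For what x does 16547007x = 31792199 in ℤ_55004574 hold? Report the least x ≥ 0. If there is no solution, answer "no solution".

no solution

gcd(16547007, 55004574):
55004574 = 3·16547007 + 5363553
16547007 = 3·5363553 + 456348
5363553 = 11·456348 + 343725
456348 = 1·343725 + 112623
343725 = 3·112623 + 5856
112623 = 19·5856 + 1359
5856 = 4·1359 + 420
1359 = 3·420 + 99
420 = 4·99 + 24
99 = 4·24 + 3
24 = 8·3 + 0
gcd = 3, but 3 ∤ 31792199, so the congruence has no solution.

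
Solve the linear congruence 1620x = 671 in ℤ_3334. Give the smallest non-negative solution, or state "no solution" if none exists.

gcd(1620, 3334):
3334 = 2×1620 + 94
1620 = 17×94 + 22
94 = 4×22 + 6
22 = 3×6 + 4
6 = 1×4 + 2
4 = 2×2 + 0
gcd = 2, but 2 ∤ 671, so the congruence has no solution.

no solution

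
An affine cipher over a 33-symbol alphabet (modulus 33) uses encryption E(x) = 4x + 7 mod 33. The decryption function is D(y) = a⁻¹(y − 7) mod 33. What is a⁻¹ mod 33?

Apply the Euclidean algorithm to 33 and 4:
33 = 8*4 + 1
4 = 4*1 + 0
Since gcd(4, 33) = 1, back-substitute to write 1 as a combination:
1 = 33 − 8·4
Hence 4⁻¹ ≡ -8 ≡ 25 (mod 33).

25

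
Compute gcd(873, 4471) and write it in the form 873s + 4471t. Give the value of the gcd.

Apply Euclid's algorithm to 4471 and 873:
4471 = 5·873 + 106
873 = 8·106 + 25
106 = 4·25 + 6
25 = 4·6 + 1
6 = 6·1 + 0
gcd(873, 4471) = 1.
Express as a combination:
1 = 25 − 4·6
1 = −4·106 + 17·25
1 = 17·873 − 140·106
1 = −140·4471 + 717·873
So 1 = (-140)·4471 + (717)·873.

1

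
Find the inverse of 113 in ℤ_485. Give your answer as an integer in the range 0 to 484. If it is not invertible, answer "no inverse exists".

382

gcd(485, 113) by repeated division:
485 = 4×113 + 33
113 = 3×33 + 14
33 = 2×14 + 5
14 = 2×5 + 4
5 = 1×4 + 1
4 = 4×1 + 0
Since gcd(113, 485) = 1, back-substitute to write 1 as a combination:
1 = 5 − 4
1 = −14 + 3·5
1 = 3·33 − 7·14
1 = −7·113 + 24·33
1 = 24·485 − 103·113
Thus 113·(-103) ≡ 1 (mod 485); reducing, -103 mod 485 = 382.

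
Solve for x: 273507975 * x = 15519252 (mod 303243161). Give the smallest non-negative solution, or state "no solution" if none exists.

gcd(273507975, 303243161):
303243161 = 1*273507975 + 29735186
273507975 = 9*29735186 + 5891301
29735186 = 5*5891301 + 278681
5891301 = 21*278681 + 39000
278681 = 7*39000 + 5681
39000 = 6*5681 + 4914
5681 = 1*4914 + 767
4914 = 6*767 + 312
767 = 2*312 + 143
312 = 2*143 + 26
143 = 5*26 + 13
26 = 2*13 + 0
gcd = 13, but 13 ∤ 15519252, so the congruence has no solution.

no solution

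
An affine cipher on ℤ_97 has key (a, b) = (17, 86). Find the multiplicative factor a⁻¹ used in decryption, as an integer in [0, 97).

40

gcd(97, 17) by repeated division:
97 = 5×17 + 12
17 = 1×12 + 5
12 = 2×5 + 2
5 = 2×2 + 1
2 = 2×1 + 0
gcd = 1, so the inverse exists. Back-substitute:
1 = 5 − 2·2
1 = −2·12 + 5·5
1 = 5·17 − 7·12
1 = −7·97 + 40·17
So 17·40 ≡ 1 (mod 97).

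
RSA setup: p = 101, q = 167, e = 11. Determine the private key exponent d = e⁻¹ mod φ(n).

φ(n) = (p−1)(q−1) = 100·166 = 16600.
Need d with 11·d ≡ 1 (mod 16600). Apply the extended Euclidean algorithm:
16600 = 1509*11 + 1
11 = 11*1 + 0
Back-substitute:
1 = 16600 − 1509·11
So 11·(-1509) ≡ 1 (mod 16600), hence d ≡ -1509 ≡ 15091 (mod 16600).

15091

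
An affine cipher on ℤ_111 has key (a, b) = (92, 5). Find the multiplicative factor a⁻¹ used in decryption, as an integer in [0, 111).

35

Run Euclid on (111, 92):
111 = 1·92 + 19
92 = 4·19 + 16
19 = 1·16 + 3
16 = 5·3 + 1
3 = 3·1 + 0
Since gcd(92, 111) = 1, back-substitute to write 1 as a combination:
1 = 16 − 5·3
1 = −5·19 + 6·16
1 = 6·92 − 29·19
1 = −29·111 + 35·92
So 92·35 ≡ 1 (mod 111).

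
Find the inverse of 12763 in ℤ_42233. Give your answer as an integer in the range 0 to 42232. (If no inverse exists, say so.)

Extended Euclidean algorithm:
42233 = 3·12763 + 3944
12763 = 3·3944 + 931
3944 = 4·931 + 220
931 = 4·220 + 51
220 = 4·51 + 16
51 = 3·16 + 3
16 = 5·3 + 1
3 = 3·1 + 0
gcd = 1, so the inverse exists. Back-substitute:
1 = 16 − 5·3
1 = −5·51 + 16·16
1 = 16·220 − 69·51
1 = −69·931 + 292·220
1 = 292·3944 − 1237·931
1 = −1237·12763 + 4003·3944
1 = 4003·42233 − 13246·12763
So 12763·(-13246) ≡ 1 (mod 42233), and -13246 ≡ 28987 (mod 42233).

28987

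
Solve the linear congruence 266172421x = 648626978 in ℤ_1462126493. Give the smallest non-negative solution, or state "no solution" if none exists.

796851858

First find gcd(266172421, 1462126493):
1462126493 = 5*266172421 + 131264388
266172421 = 2*131264388 + 3643645
131264388 = 36*3643645 + 93168
3643645 = 39*93168 + 10093
93168 = 9*10093 + 2331
10093 = 4*2331 + 769
2331 = 3*769 + 24
769 = 32*24 + 1
24 = 24*1 + 0
gcd = 1, so a unique solution mod 1462126493 exists.
Back-substitute for the Bézout coefficients:
1 = 769 − 32·24
1 = −32·2331 + 97·769
1 = 97·10093 − 420·2331
1 = −420·93168 + 3877·10093
1 = 3877·3643645 − 151623·93168
1 = −151623·131264388 + 5462305·3643645
1 = 5462305·266172421 − 11076233·131264388
1 = −11076233·1462126493 + 60843470·266172421
So 266172421·(60843470) ≡ 1 (mod 1462126493), giving 266172421⁻¹ ≡ 60843470.
x ≡ 266172421⁻¹·648626978 ≡ 60843470·648626978 ≡ 796851858 (mod 1462126493).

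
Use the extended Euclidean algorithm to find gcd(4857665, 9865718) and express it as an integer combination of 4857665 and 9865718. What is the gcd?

1

Repeated division:
9865718 = 2·4857665 + 150388
4857665 = 32·150388 + 45249
150388 = 3·45249 + 14641
45249 = 3·14641 + 1326
14641 = 11·1326 + 55
1326 = 24·55 + 6
55 = 9·6 + 1
6 = 6·1 + 0
gcd(4857665, 9865718) = 1.
Back-substituting:
1 = 55 − 9·6
1 = −9·1326 + 217·55
1 = 217·14641 − 2396·1326
1 = −2396·45249 + 7405·14641
1 = 7405·150388 − 24611·45249
1 = −24611·4857665 + 794957·150388
1 = 794957·9865718 − 1614525·4857665
So 1 = (794957)·9865718 + (-1614525)·4857665.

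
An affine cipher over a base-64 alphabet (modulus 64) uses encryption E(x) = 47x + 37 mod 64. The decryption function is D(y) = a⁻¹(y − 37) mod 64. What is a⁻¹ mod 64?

15

Run Euclid on (64, 47):
64 = 1·47 + 17
47 = 2·17 + 13
17 = 1·13 + 4
13 = 3·4 + 1
4 = 4·1 + 0
Since gcd(47, 64) = 1, back-substitute to write 1 as a combination:
1 = 13 − 3·4
1 = −3·17 + 4·13
1 = 4·47 − 11·17
1 = −11·64 + 15·47
So 47·15 ≡ 1 (mod 64).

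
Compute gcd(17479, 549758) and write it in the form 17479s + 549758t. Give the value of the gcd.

Repeated division:
549758 = 31*17479 + 7909
17479 = 2*7909 + 1661
7909 = 4*1661 + 1265
1661 = 1*1265 + 396
1265 = 3*396 + 77
396 = 5*77 + 11
77 = 7*11 + 0
gcd(17479, 549758) = 11.
Back-substituting:
11 = 396 − 5·77
11 = −5·1265 + 16·396
11 = 16·1661 − 21·1265
11 = −21·7909 + 100·1661
11 = 100·17479 − 221·7909
11 = −221·549758 + 6951·17479
So 11 = (-221)·549758 + (6951)·17479.

11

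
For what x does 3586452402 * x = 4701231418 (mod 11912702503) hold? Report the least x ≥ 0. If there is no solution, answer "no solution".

724949223

First find gcd(3586452402, 11912702503):
11912702503 = 3×3586452402 + 1153345297
3586452402 = 3×1153345297 + 126416511
1153345297 = 9×126416511 + 15596698
126416511 = 8×15596698 + 1642927
15596698 = 9×1642927 + 810355
1642927 = 2×810355 + 22217
810355 = 36×22217 + 10543
22217 = 2×10543 + 1131
10543 = 9×1131 + 364
1131 = 3×364 + 39
364 = 9×39 + 13
39 = 3×13 + 0
gcd = 13 and 13 | 4701231418, so solutions exist. Divide through by 13: 275880954x ≡ 361633186 (mod 916361731).
Now find 275880954⁻¹ mod 916361731:
916361731 = 3×275880954 + 88718869
275880954 = 3×88718869 + 9724347
88718869 = 9×9724347 + 1199746
9724347 = 8×1199746 + 126379
1199746 = 9×126379 + 62335
126379 = 2×62335 + 1709
62335 = 36×1709 + 811
1709 = 2×811 + 87
811 = 9×87 + 28
87 = 3×28 + 3
28 = 9×3 + 1
3 = 3×1 + 0
Back-substitute:
1 = 28 − 9·3
1 = −9·87 + 28·28
1 = 28·811 − 261·87
1 = −261·1709 + 550·811
1 = 550·62335 − 20061·1709
1 = −20061·126379 + 40672·62335
1 = 40672·1199746 − 386109·126379
1 = −386109·9724347 + 3129544·1199746
1 = 3129544·88718869 − 28552005·9724347
1 = −28552005·275880954 + 88785559·88718869
1 = 88785559·916361731 − 294908682·275880954
So 275880954·(-294908682) ≡ 1 (mod 916361731), i.e. 275880954⁻¹ ≡ 621453049.
Then x ≡ 621453049·361633186 ≡ 724949223 (mod 916361731); the smallest non-negative solution is x = 724949223.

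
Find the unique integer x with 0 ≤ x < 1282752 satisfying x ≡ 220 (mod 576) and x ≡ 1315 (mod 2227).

649372

Write x = 220 + 576·k. Then 576·k ≡ 1315 − 220 ≡ 1095 (mod 2227).
Need 576⁻¹ mod 2227. Extended Euclid on (2227, 576):
2227 = 3×576 + 499
576 = 1×499 + 77
499 = 6×77 + 37
77 = 2×37 + 3
37 = 12×3 + 1
3 = 3×1 + 0
Back-substitute:
1 = 37 − 12·3
1 = −12·77 + 25·37
1 = 25·499 − 162·77
1 = −162·576 + 187·499
1 = 187·2227 − 723·576
576⁻¹ ≡ 1504 (mod 2227), so k ≡ 1504·1095 ≡ 1127 (mod 2227).
x = 220 + 576·1127 = 649372.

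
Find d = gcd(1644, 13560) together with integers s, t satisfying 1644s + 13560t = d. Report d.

Euclidean algorithm:
13560 = 8*1644 + 408
1644 = 4*408 + 12
408 = 34*12 + 0
gcd(1644, 13560) = 12.
Express as a combination:
12 = 1644 − 4·408
12 = −4·13560 + 33·1644
So 12 = (-4)·13560 + (33)·1644.

12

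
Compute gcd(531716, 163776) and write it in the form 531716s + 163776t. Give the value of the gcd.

Euclidean algorithm:
531716 = 3×163776 + 40388
163776 = 4×40388 + 2224
40388 = 18×2224 + 356
2224 = 6×356 + 88
356 = 4×88 + 4
88 = 22×4 + 0
gcd(531716, 163776) = 4.
Express as a combination:
4 = 356 − 4·88
4 = −4·2224 + 25·356
4 = 25·40388 − 454·2224
4 = −454·163776 + 1841·40388
4 = 1841·531716 − 5977·163776
So 4 = (1841)·531716 + (-5977)·163776.

4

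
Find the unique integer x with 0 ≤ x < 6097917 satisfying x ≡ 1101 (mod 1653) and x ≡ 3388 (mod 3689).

2751693

Write x = 1101 + 1653·k. Then 1653·k ≡ 3388 − 1101 ≡ 2287 (mod 3689).
Need 1653⁻¹ mod 3689. Extended Euclid on (3689, 1653):
3689 = 2·1653 + 383
1653 = 4·383 + 121
383 = 3·121 + 20
121 = 6·20 + 1
20 = 20·1 + 0
Back-substitute:
1 = 121 − 6·20
1 = −6·383 + 19·121
1 = 19·1653 − 82·383
1 = −82·3689 + 183·1653
1653⁻¹ ≡ 183 (mod 3689), so k ≡ 183·2287 ≡ 1664 (mod 3689).
x = 1101 + 1653·1664 = 2751693.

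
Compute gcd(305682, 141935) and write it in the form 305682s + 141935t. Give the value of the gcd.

Euclidean algorithm:
305682 = 2·141935 + 21812
141935 = 6·21812 + 11063
21812 = 1·11063 + 10749
11063 = 1·10749 + 314
10749 = 34·314 + 73
314 = 4·73 + 22
73 = 3·22 + 7
22 = 3·7 + 1
7 = 7·1 + 0
gcd(305682, 141935) = 1.
Express as a combination:
1 = 22 − 3·7
1 = −3·73 + 10·22
1 = 10·314 − 43·73
1 = −43·10749 + 1472·314
1 = 1472·11063 − 1515·10749
1 = −1515·21812 + 2987·11063
1 = 2987·141935 − 19437·21812
1 = −19437·305682 + 41861·141935
So 1 = (-19437)·305682 + (41861)·141935.

1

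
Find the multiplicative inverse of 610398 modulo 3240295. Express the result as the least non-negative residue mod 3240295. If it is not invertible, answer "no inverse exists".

1794797

Extended Euclidean algorithm:
3240295 = 5·610398 + 188305
610398 = 3·188305 + 45483
188305 = 4·45483 + 6373
45483 = 7·6373 + 872
6373 = 7·872 + 269
872 = 3·269 + 65
269 = 4·65 + 9
65 = 7·9 + 2
9 = 4·2 + 1
2 = 2·1 + 0
Since gcd(610398, 3240295) = 1, back-substitute to write 1 as a combination:
1 = 9 − 4·2
1 = −4·65 + 29·9
1 = 29·269 − 120·65
1 = −120·872 + 389·269
1 = 389·6373 − 2843·872
1 = −2843·45483 + 20290·6373
1 = 20290·188305 − 84003·45483
1 = −84003·610398 + 272299·188305
1 = 272299·3240295 − 1445498·610398
So 610398·(-1445498) ≡ 1 (mod 3240295), and -1445498 ≡ 1794797 (mod 3240295).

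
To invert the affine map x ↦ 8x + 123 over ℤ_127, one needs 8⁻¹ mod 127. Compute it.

16

gcd(127, 8) by repeated division:
127 = 15·8 + 7
8 = 1·7 + 1
7 = 7·1 + 0
The gcd is 1. Working backward:
1 = 8 − 7
1 = −127 + 16·8
So 8·16 ≡ 1 (mod 127).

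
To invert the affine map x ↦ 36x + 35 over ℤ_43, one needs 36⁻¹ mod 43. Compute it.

6

gcd(43, 36) by repeated division:
43 = 1·36 + 7
36 = 5·7 + 1
7 = 7·1 + 0
The gcd is 1. Working backward:
1 = 36 − 5·7
1 = −5·43 + 6·36
So 36·6 ≡ 1 (mod 43).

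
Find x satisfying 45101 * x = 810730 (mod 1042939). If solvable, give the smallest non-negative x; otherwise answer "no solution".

915194

First find gcd(45101, 1042939):
1042939 = 23·45101 + 5616
45101 = 8·5616 + 173
5616 = 32·173 + 80
173 = 2·80 + 13
80 = 6·13 + 2
13 = 6·2 + 1
2 = 2·1 + 0
gcd = 1, so a unique solution mod 1042939 exists.
Back-substitute for the Bézout coefficients:
1 = 13 − 6·2
1 = −6·80 + 37·13
1 = 37·173 − 80·80
1 = −80·5616 + 2597·173
1 = 2597·45101 − 20856·5616
1 = −20856·1042939 + 482285·45101
So 45101·(482285) ≡ 1 (mod 1042939), giving 45101⁻¹ ≡ 482285.
x ≡ 45101⁻¹·810730 ≡ 482285·810730 ≡ 915194 (mod 1042939).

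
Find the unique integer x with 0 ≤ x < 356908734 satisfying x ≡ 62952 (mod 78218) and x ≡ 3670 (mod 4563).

Write x = 62952 + 78218·k. Then 78218·k ≡ 3670 − 62952 ≡ 37 (mod 4563).
Need 78218⁻¹ mod 4563. Extended Euclid on (4563, 647):
4563 = 7*647 + 34
647 = 19*34 + 1
34 = 34*1 + 0
Back-substitute:
1 = 647 − 19·34
1 = −19·4563 + 134·647
78218⁻¹ ≡ 134 (mod 4563), so k ≡ 134·37 ≡ 395 (mod 4563).
x = 62952 + 78218·395 = 30959062.

30959062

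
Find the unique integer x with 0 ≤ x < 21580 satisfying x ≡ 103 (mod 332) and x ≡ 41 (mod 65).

Write x = 103 + 332·k. Then 332·k ≡ 41 − 103 ≡ 3 (mod 65).
Need 332⁻¹ mod 65. Extended Euclid on (65, 7):
65 = 9·7 + 2
7 = 3·2 + 1
2 = 2·1 + 0
Back-substitute:
1 = 7 − 3·2
1 = −3·65 + 28·7
332⁻¹ ≡ 28 (mod 65), so k ≡ 28·3 ≡ 19 (mod 65).
x = 103 + 332·19 = 6411.

6411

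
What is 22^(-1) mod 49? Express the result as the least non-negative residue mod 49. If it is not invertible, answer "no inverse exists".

Extended Euclidean algorithm:
49 = 2*22 + 5
22 = 4*5 + 2
5 = 2*2 + 1
2 = 2*1 + 0
Since gcd(22, 49) = 1, back-substitute to write 1 as a combination:
1 = 5 − 2·2
1 = −2·22 + 9·5
1 = 9·49 − 20·22
Hence 22⁻¹ ≡ -20 ≡ 29 (mod 49).

29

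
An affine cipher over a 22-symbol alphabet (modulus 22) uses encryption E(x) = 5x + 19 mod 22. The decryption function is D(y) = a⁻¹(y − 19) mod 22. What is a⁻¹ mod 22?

9

Extended Euclidean algorithm:
22 = 4×5 + 2
5 = 2×2 + 1
2 = 2×1 + 0
Since gcd(5, 22) = 1, back-substitute to write 1 as a combination:
1 = 5 − 2·2
1 = −2·22 + 9·5
So 5·9 ≡ 1 (mod 22).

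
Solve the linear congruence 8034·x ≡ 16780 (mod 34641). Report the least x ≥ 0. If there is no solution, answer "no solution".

gcd(8034, 34641):
34641 = 4×8034 + 2505
8034 = 3×2505 + 519
2505 = 4×519 + 429
519 = 1×429 + 90
429 = 4×90 + 69
90 = 1×69 + 21
69 = 3×21 + 6
21 = 3×6 + 3
6 = 2×3 + 0
gcd = 3, but 3 ∤ 16780, so the congruence has no solution.

no solution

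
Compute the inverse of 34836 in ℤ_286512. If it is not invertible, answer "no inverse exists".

no inverse exists

Compute gcd(34836, 286512):
286512 = 8·34836 + 7824
34836 = 4·7824 + 3540
7824 = 2·3540 + 744
3540 = 4·744 + 564
744 = 1·564 + 180
564 = 3·180 + 24
180 = 7·24 + 12
24 = 2·12 + 0
Since gcd = 12 > 1, 34836 is not a unit mod 286512.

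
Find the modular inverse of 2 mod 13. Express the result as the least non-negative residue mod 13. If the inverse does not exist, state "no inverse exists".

7

Apply the Euclidean algorithm to 13 and 2:
13 = 6×2 + 1
2 = 2×1 + 0
Since gcd(2, 13) = 1, back-substitute to write 1 as a combination:
1 = 13 − 6·2
So 2·(-6) ≡ 1 (mod 13), and -6 ≡ 7 (mod 13).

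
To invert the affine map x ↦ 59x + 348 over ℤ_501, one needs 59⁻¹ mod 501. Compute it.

Apply the Euclidean algorithm to 501 and 59:
501 = 8×59 + 29
59 = 2×29 + 1
29 = 29×1 + 0
gcd = 1, so the inverse exists. Back-substitute:
1 = 59 − 2·29
1 = −2·501 + 17·59
So 59·17 ≡ 1 (mod 501).

17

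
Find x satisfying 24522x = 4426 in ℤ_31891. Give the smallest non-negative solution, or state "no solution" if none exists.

13424

First find gcd(24522, 31891):
31891 = 1*24522 + 7369
24522 = 3*7369 + 2415
7369 = 3*2415 + 124
2415 = 19*124 + 59
124 = 2*59 + 6
59 = 9*6 + 5
6 = 1*5 + 1
5 = 5*1 + 0
gcd = 1, so a unique solution mod 31891 exists.
Back-substitute for the Bézout coefficients:
1 = 6 − 5
1 = −59 + 10·6
1 = 10·124 − 21·59
1 = −21·2415 + 409·124
1 = 409·7369 − 1248·2415
1 = −1248·24522 + 4153·7369
1 = 4153·31891 − 5401·24522
So 24522·(-5401) ≡ 1 (mod 31891), giving 24522⁻¹ ≡ 26490.
x ≡ 24522⁻¹·4426 ≡ 26490·4426 ≡ 13424 (mod 31891).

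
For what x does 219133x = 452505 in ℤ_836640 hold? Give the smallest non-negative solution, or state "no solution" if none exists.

First find gcd(219133, 836640):
836640 = 3×219133 + 179241
219133 = 1×179241 + 39892
179241 = 4×39892 + 19673
39892 = 2×19673 + 546
19673 = 36×546 + 17
546 = 32×17 + 2
17 = 8×2 + 1
2 = 2×1 + 0
gcd = 1, so a unique solution mod 836640 exists.
Back-substitute for the Bézout coefficients:
1 = 17 − 8·2
1 = −8·546 + 257·17
1 = 257·19673 − 9260·546
1 = −9260·39892 + 18777·19673
1 = 18777·179241 − 84368·39892
1 = −84368·219133 + 103145·179241
1 = 103145·836640 − 393803·219133
So 219133·(-393803) ≡ 1 (mod 836640), giving 219133⁻¹ ≡ 442837.
x ≡ 219133⁻¹·452505 ≡ 442837·452505 ≡ 637005 (mod 836640).

637005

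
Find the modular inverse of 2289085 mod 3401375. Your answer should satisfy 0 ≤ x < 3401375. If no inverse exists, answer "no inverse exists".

Euclidean algorithm on 3401375, 2289085:
3401375 = 1·2289085 + 1112290
2289085 = 2·1112290 + 64505
1112290 = 17·64505 + 15705
64505 = 4·15705 + 1685
15705 = 9·1685 + 540
1685 = 3·540 + 65
540 = 8·65 + 20
65 = 3·20 + 5
20 = 4·5 + 0
gcd(2289085, 3401375) = 5 ≠ 1, so 2289085 has no multiplicative inverse modulo 3401375.

no inverse exists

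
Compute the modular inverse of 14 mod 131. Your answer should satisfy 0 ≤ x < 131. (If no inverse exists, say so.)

103

Run Euclid on (131, 14):
131 = 9×14 + 5
14 = 2×5 + 4
5 = 1×4 + 1
4 = 4×1 + 0
gcd = 1, so the inverse exists. Back-substitute:
1 = 5 − 4
1 = −14 + 3·5
1 = 3·131 − 28·14
So 14·(-28) ≡ 1 (mod 131), and -28 ≡ 103 (mod 131).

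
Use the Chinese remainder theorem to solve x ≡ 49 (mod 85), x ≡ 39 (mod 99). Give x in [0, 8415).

Write x = 49 + 85·k. Then 85·k ≡ 39 − 49 ≡ 89 (mod 99).
Need 85⁻¹ mod 99. Extended Euclid on (99, 85):
99 = 1·85 + 14
85 = 6·14 + 1
14 = 14·1 + 0
Back-substitute:
1 = 85 − 6·14
1 = −6·99 + 7·85
85⁻¹ ≡ 7 (mod 99), so k ≡ 7·89 ≡ 29 (mod 99).
x = 49 + 85·29 = 2514.

2514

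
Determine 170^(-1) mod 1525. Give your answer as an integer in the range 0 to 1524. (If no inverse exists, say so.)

no inverse exists

Compute gcd(170, 1525):
1525 = 8*170 + 165
170 = 1*165 + 5
165 = 33*5 + 0
Since gcd = 5 > 1, 170 is not a unit mod 1525.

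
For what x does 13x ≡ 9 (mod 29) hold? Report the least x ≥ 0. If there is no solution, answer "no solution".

First find gcd(13, 29):
29 = 2·13 + 3
13 = 4·3 + 1
3 = 3·1 + 0
gcd = 1, so a unique solution mod 29 exists.
Back-substitute for the Bézout coefficients:
1 = 13 − 4·3
1 = −4·29 + 9·13
So 13·(9) ≡ 1 (mod 29), giving 13⁻¹ ≡ 9.
x ≡ 13⁻¹·9 ≡ 9·9 ≡ 23 (mod 29).

23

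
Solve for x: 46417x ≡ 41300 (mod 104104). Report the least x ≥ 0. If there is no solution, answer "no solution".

First find gcd(46417, 104104):
104104 = 2*46417 + 11270
46417 = 4*11270 + 1337
11270 = 8*1337 + 574
1337 = 2*574 + 189
574 = 3*189 + 7
189 = 27*7 + 0
gcd = 7 and 7 | 41300, so solutions exist. Divide through by 7: 6631x ≡ 5900 (mod 14872).
Now find 6631⁻¹ mod 14872:
14872 = 2·6631 + 1610
6631 = 4·1610 + 191
1610 = 8·191 + 82
191 = 2·82 + 27
82 = 3·27 + 1
27 = 27·1 + 0
Back-substitute:
1 = 82 − 3·27
1 = −3·191 + 7·82
1 = 7·1610 − 59·191
1 = −59·6631 + 243·1610
1 = 243·14872 − 545·6631
So 6631·(-545) ≡ 1 (mod 14872), i.e. 6631⁻¹ ≡ 14327.
Then x ≡ 14327·5900 ≡ 11724 (mod 14872); the smallest non-negative solution is x = 11724.

11724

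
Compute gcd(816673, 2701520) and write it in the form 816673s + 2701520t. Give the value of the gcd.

Euclidean algorithm:
2701520 = 3×816673 + 251501
816673 = 3×251501 + 62170
251501 = 4×62170 + 2821
62170 = 22×2821 + 108
2821 = 26×108 + 13
108 = 8×13 + 4
13 = 3×4 + 1
4 = 4×1 + 0
gcd(816673, 2701520) = 1.
Working backward:
1 = 13 − 3·4
1 = −3·108 + 25·13
1 = 25·2821 − 653·108
1 = −653·62170 + 14391·2821
1 = 14391·251501 − 58217·62170
1 = −58217·816673 + 189042·251501
1 = 189042·2701520 − 625343·816673
So 1 = (189042)·2701520 + (-625343)·816673.

1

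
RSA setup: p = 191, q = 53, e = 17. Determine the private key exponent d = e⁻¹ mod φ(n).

6393

φ(n) = (p−1)(q−1) = 190·52 = 9880.
Need d with 17·d ≡ 1 (mod 9880). Apply the extended Euclidean algorithm:
9880 = 581·17 + 3
17 = 5·3 + 2
3 = 1·2 + 1
2 = 2·1 + 0
Back-substitute:
1 = 3 − 2
1 = −17 + 6·3
1 = 6·9880 − 3487·17
So 17·(-3487) ≡ 1 (mod 9880), hence d ≡ -3487 ≡ 6393 (mod 9880).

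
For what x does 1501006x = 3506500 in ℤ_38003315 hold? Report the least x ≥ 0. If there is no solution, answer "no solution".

First find gcd(1501006, 38003315):
38003315 = 25·1501006 + 478165
1501006 = 3·478165 + 66511
478165 = 7·66511 + 12588
66511 = 5·12588 + 3571
12588 = 3·3571 + 1875
3571 = 1·1875 + 1696
1875 = 1·1696 + 179
1696 = 9·179 + 85
179 = 2·85 + 9
85 = 9·9 + 4
9 = 2·4 + 1
4 = 4·1 + 0
gcd = 1, so a unique solution mod 38003315 exists.
Back-substitute for the Bézout coefficients:
1 = 9 − 2·4
1 = −2·85 + 19·9
1 = 19·179 − 40·85
1 = −40·1696 + 379·179
1 = 379·1875 − 419·1696
1 = −419·3571 + 798·1875
1 = 798·12588 − 2813·3571
1 = −2813·66511 + 14863·12588
1 = 14863·478165 − 106854·66511
1 = −106854·1501006 + 335425·478165
1 = 335425·38003315 − 8492479·1501006
So 1501006·(-8492479) ≡ 1 (mod 38003315), giving 1501006⁻¹ ≡ 29510836.
x ≡ 1501006⁻¹·3506500 ≡ 29510836·3506500 ≡ 25977405 (mod 38003315).

25977405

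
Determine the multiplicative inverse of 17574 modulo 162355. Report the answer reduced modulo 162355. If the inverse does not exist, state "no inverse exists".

Run Euclid on (162355, 17574):
162355 = 9·17574 + 4189
17574 = 4·4189 + 818
4189 = 5·818 + 99
818 = 8·99 + 26
99 = 3·26 + 21
26 = 1·21 + 5
21 = 4·5 + 1
5 = 5·1 + 0
The gcd is 1. Working backward:
1 = 21 − 4·5
1 = −4·26 + 5·21
1 = 5·99 − 19·26
1 = −19·818 + 157·99
1 = 157·4189 − 804·818
1 = −804·17574 + 3373·4189
1 = 3373·162355 − 31161·17574
Hence 17574⁻¹ ≡ -31161 ≡ 131194 (mod 162355).

131194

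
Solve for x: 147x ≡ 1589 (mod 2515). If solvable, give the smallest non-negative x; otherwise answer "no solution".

1927

First find gcd(147, 2515):
2515 = 17*147 + 16
147 = 9*16 + 3
16 = 5*3 + 1
3 = 3*1 + 0
gcd = 1, so a unique solution mod 2515 exists.
Back-substitute for the Bézout coefficients:
1 = 16 − 5·3
1 = −5·147 + 46·16
1 = 46·2515 − 787·147
So 147·(-787) ≡ 1 (mod 2515), giving 147⁻¹ ≡ 1728.
x ≡ 147⁻¹·1589 ≡ 1728·1589 ≡ 1927 (mod 2515).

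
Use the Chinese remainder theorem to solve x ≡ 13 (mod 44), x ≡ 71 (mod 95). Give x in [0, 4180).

Write x = 13 + 44·k. Then 44·k ≡ 71 − 13 ≡ 58 (mod 95).
Need 44⁻¹ mod 95. Extended Euclid on (95, 44):
95 = 2*44 + 7
44 = 6*7 + 2
7 = 3*2 + 1
2 = 2*1 + 0
Back-substitute:
1 = 7 − 3·2
1 = −3·44 + 19·7
1 = 19·95 − 41·44
44⁻¹ ≡ 54 (mod 95), so k ≡ 54·58 ≡ 92 (mod 95).
x = 13 + 44·92 = 4061.

4061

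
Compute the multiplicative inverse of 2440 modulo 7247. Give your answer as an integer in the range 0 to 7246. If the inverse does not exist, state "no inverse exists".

3971

Extended Euclidean algorithm:
7247 = 2×2440 + 2367
2440 = 1×2367 + 73
2367 = 32×73 + 31
73 = 2×31 + 11
31 = 2×11 + 9
11 = 1×9 + 2
9 = 4×2 + 1
2 = 2×1 + 0
gcd = 1, so the inverse exists. Back-substitute:
1 = 9 − 4·2
1 = −4·11 + 5·9
1 = 5·31 − 14·11
1 = −14·73 + 33·31
1 = 33·2367 − 1070·73
1 = −1070·2440 + 1103·2367
1 = 1103·7247 − 3276·2440
So 2440·(-3276) ≡ 1 (mod 7247), and -3276 ≡ 3971 (mod 7247).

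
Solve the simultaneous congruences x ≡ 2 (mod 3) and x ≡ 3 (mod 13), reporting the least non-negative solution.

Write x = 2 + 3·k. Then 3·k ≡ 3 − 2 ≡ 1 (mod 13).
Need 3⁻¹ mod 13. Extended Euclid on (13, 3):
13 = 4×3 + 1
3 = 3×1 + 0
Back-substitute:
1 = 13 − 4·3
3⁻¹ ≡ 9 (mod 13), so k ≡ 9·1 ≡ 9 (mod 13).
x = 2 + 3·9 = 29.

29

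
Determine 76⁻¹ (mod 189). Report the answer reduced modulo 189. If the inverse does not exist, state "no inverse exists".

97

Run Euclid on (189, 76):
189 = 2×76 + 37
76 = 2×37 + 2
37 = 18×2 + 1
2 = 2×1 + 0
gcd = 1, so the inverse exists. Back-substitute:
1 = 37 − 18·2
1 = −18·76 + 37·37
1 = 37·189 − 92·76
Hence 76⁻¹ ≡ -92 ≡ 97 (mod 189).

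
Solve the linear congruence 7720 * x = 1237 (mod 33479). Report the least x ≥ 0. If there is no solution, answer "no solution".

First find gcd(7720, 33479):
33479 = 4×7720 + 2599
7720 = 2×2599 + 2522
2599 = 1×2522 + 77
2522 = 32×77 + 58
77 = 1×58 + 19
58 = 3×19 + 1
19 = 19×1 + 0
gcd = 1, so a unique solution mod 33479 exists.
Back-substitute for the Bézout coefficients:
1 = 58 − 3·19
1 = −3·77 + 4·58
1 = 4·2522 − 131·77
1 = −131·2599 + 135·2522
1 = 135·7720 − 401·2599
1 = −401·33479 + 1739·7720
So 7720·(1739) ≡ 1 (mod 33479), giving 7720⁻¹ ≡ 1739.
x ≡ 7720⁻¹·1237 ≡ 1739·1237 ≡ 8487 (mod 33479).

8487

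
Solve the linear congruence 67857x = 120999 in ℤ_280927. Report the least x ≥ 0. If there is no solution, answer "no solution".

172900

First find gcd(67857, 280927):
280927 = 4*67857 + 9499
67857 = 7*9499 + 1364
9499 = 6*1364 + 1315
1364 = 1*1315 + 49
1315 = 26*49 + 41
49 = 1*41 + 8
41 = 5*8 + 1
8 = 8*1 + 0
gcd = 1, so a unique solution mod 280927 exists.
Back-substitute for the Bézout coefficients:
1 = 41 − 5·8
1 = −5·49 + 6·41
1 = 6·1315 − 161·49
1 = −161·1364 + 167·1315
1 = 167·9499 − 1163·1364
1 = −1163·67857 + 8308·9499
1 = 8308·280927 − 34395·67857
So 67857·(-34395) ≡ 1 (mod 280927), giving 67857⁻¹ ≡ 246532.
x ≡ 67857⁻¹·120999 ≡ 246532·120999 ≡ 172900 (mod 280927).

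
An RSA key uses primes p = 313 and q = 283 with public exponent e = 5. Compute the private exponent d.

17597

φ(n) = (p−1)(q−1) = 312·282 = 87984.
Need d with 5·d ≡ 1 (mod 87984). Apply the extended Euclidean algorithm:
87984 = 17596×5 + 4
5 = 1×4 + 1
4 = 4×1 + 0
Back-substitute:
1 = 5 − 4
1 = −87984 + 17597·5
So 5·17597 ≡ 1 (mod 87984), hence d = 17597.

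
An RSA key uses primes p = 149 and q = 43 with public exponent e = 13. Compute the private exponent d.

φ(n) = (p−1)(q−1) = 148·42 = 6216.
Need d with 13·d ≡ 1 (mod 6216). Apply the extended Euclidean algorithm:
6216 = 478·13 + 2
13 = 6·2 + 1
2 = 2·1 + 0
Back-substitute:
1 = 13 − 6·2
1 = −6·6216 + 2869·13
So 13·2869 ≡ 1 (mod 6216), hence d = 2869.

2869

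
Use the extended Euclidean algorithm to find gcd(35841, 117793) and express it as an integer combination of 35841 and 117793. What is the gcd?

Apply Euclid's algorithm to 117793 and 35841:
117793 = 3*35841 + 10270
35841 = 3*10270 + 5031
10270 = 2*5031 + 208
5031 = 24*208 + 39
208 = 5*39 + 13
39 = 3*13 + 0
gcd(35841, 117793) = 13.
Working backward:
13 = 208 − 5·39
13 = −5·5031 + 121·208
13 = 121·10270 − 247·5031
13 = −247·35841 + 862·10270
13 = 862·117793 − 2833·35841
So 13 = (862)·117793 + (-2833)·35841.

13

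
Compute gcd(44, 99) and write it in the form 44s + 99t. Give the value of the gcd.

Repeated division:
99 = 2×44 + 11
44 = 4×11 + 0
gcd(44, 99) = 11.
Working backward:
11 = 99 − 2·44
So 11 = (1)·99 + (-2)·44.

11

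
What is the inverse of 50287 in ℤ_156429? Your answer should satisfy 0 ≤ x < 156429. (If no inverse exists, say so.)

Extended Euclidean algorithm:
156429 = 3·50287 + 5568
50287 = 9·5568 + 175
5568 = 31·175 + 143
175 = 1·143 + 32
143 = 4·32 + 15
32 = 2·15 + 2
15 = 7·2 + 1
2 = 2·1 + 0
The gcd is 1. Working backward:
1 = 15 − 7·2
1 = −7·32 + 15·15
1 = 15·143 − 67·32
1 = −67·175 + 82·143
1 = 82·5568 − 2609·175
1 = −2609·50287 + 23563·5568
1 = 23563·156429 − 73298·50287
Thus 50287·(-73298) ≡ 1 (mod 156429); reducing, -73298 mod 156429 = 83131.

83131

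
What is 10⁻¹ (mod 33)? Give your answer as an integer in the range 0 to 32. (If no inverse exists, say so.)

10

gcd(33, 10) by repeated division:
33 = 3×10 + 3
10 = 3×3 + 1
3 = 3×1 + 0
The gcd is 1. Working backward:
1 = 10 − 3·3
1 = −3·33 + 10·10
So 10·10 ≡ 1 (mod 33).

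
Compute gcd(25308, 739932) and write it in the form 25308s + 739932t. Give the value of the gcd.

Repeated division:
739932 = 29*25308 + 6000
25308 = 4*6000 + 1308
6000 = 4*1308 + 768
1308 = 1*768 + 540
768 = 1*540 + 228
540 = 2*228 + 84
228 = 2*84 + 60
84 = 1*60 + 24
60 = 2*24 + 12
24 = 2*12 + 0
gcd(25308, 739932) = 12.
Working backward:
12 = 60 − 2·24
12 = −2·84 + 3·60
12 = 3·228 − 8·84
12 = −8·540 + 19·228
12 = 19·768 − 27·540
12 = −27·1308 + 46·768
12 = 46·6000 − 211·1308
12 = −211·25308 + 890·6000
12 = 890·739932 − 26021·25308
So 12 = (890)·739932 + (-26021)·25308.

12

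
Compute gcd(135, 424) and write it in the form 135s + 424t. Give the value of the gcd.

1

Euclidean algorithm:
424 = 3·135 + 19
135 = 7·19 + 2
19 = 9·2 + 1
2 = 2·1 + 0
gcd(135, 424) = 1.
Express as a combination:
1 = 19 − 9·2
1 = −9·135 + 64·19
1 = 64·424 − 201·135
So 1 = (64)·424 + (-201)·135.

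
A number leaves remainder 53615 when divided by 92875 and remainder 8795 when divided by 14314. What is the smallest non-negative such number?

Write x = 53615 + 92875·k. Then 92875·k ≡ 8795 − 53615 ≡ 12436 (mod 14314).
Need 92875⁻¹ mod 14314. Extended Euclid on (14314, 6991):
14314 = 2×6991 + 332
6991 = 21×332 + 19
332 = 17×19 + 9
19 = 2×9 + 1
9 = 9×1 + 0
Back-substitute:
1 = 19 − 2·9
1 = −2·332 + 35·19
1 = 35·6991 − 737·332
1 = −737·14314 + 1509·6991
92875⁻¹ ≡ 1509 (mod 14314), so k ≡ 1509·12436 ≡ 270 (mod 14314).
x = 53615 + 92875·270 = 25129865.

25129865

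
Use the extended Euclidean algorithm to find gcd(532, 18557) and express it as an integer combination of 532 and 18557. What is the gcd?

7

Apply Euclid's algorithm to 18557 and 532:
18557 = 34·532 + 469
532 = 1·469 + 63
469 = 7·63 + 28
63 = 2·28 + 7
28 = 4·7 + 0
gcd(532, 18557) = 7.
Express as a combination:
7 = 63 − 2·28
7 = −2·469 + 15·63
7 = 15·532 − 17·469
7 = −17·18557 + 593·532
So 7 = (-17)·18557 + (593)·532.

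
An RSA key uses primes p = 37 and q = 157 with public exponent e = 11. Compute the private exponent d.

4595

φ(n) = (p−1)(q−1) = 36·156 = 5616.
Need d with 11·d ≡ 1 (mod 5616). Apply the extended Euclidean algorithm:
5616 = 510·11 + 6
11 = 1·6 + 5
6 = 1·5 + 1
5 = 5·1 + 0
Back-substitute:
1 = 6 − 5
1 = −11 + 2·6
1 = 2·5616 − 1021·11
So 11·(-1021) ≡ 1 (mod 5616), hence d ≡ -1021 ≡ 4595 (mod 5616).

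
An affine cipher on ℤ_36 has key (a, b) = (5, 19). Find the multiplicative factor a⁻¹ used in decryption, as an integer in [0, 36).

29

Extended Euclidean algorithm:
36 = 7*5 + 1
5 = 5*1 + 0
gcd = 1, so the inverse exists. Back-substitute:
1 = 36 − 7·5
Hence 5⁻¹ ≡ -7 ≡ 29 (mod 36).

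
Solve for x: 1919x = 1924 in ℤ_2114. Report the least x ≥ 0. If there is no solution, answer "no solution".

272

First find gcd(1919, 2114):
2114 = 1×1919 + 195
1919 = 9×195 + 164
195 = 1×164 + 31
164 = 5×31 + 9
31 = 3×9 + 4
9 = 2×4 + 1
4 = 4×1 + 0
gcd = 1, so a unique solution mod 2114 exists.
Back-substitute for the Bézout coefficients:
1 = 9 − 2·4
1 = −2·31 + 7·9
1 = 7·164 − 37·31
1 = −37·195 + 44·164
1 = 44·1919 − 433·195
1 = −433·2114 + 477·1919
So 1919·(477) ≡ 1 (mod 2114), giving 1919⁻¹ ≡ 477.
x ≡ 1919⁻¹·1924 ≡ 477·1924 ≡ 272 (mod 2114).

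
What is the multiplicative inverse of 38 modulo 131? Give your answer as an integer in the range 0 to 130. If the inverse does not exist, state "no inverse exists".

100

Run Euclid on (131, 38):
131 = 3*38 + 17
38 = 2*17 + 4
17 = 4*4 + 1
4 = 4*1 + 0
The gcd is 1. Working backward:
1 = 17 − 4·4
1 = −4·38 + 9·17
1 = 9·131 − 31·38
Hence 38⁻¹ ≡ -31 ≡ 100 (mod 131).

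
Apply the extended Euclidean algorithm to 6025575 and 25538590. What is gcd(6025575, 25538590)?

5

Euclidean algorithm:
25538590 = 4·6025575 + 1436290
6025575 = 4·1436290 + 280415
1436290 = 5·280415 + 34215
280415 = 8·34215 + 6695
34215 = 5·6695 + 740
6695 = 9·740 + 35
740 = 21·35 + 5
35 = 7·5 + 0
gcd(6025575, 25538590) = 5.
Back-substituting:
5 = 740 − 21·35
5 = −21·6695 + 190·740
5 = 190·34215 − 971·6695
5 = −971·280415 + 7958·34215
5 = 7958·1436290 − 40761·280415
5 = −40761·6025575 + 171002·1436290
5 = 171002·25538590 − 724769·6025575
So 5 = (171002)·25538590 + (-724769)·6025575.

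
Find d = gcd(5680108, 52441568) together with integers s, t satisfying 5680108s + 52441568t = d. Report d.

4

Repeated division:
52441568 = 9*5680108 + 1320596
5680108 = 4*1320596 + 397724
1320596 = 3*397724 + 127424
397724 = 3*127424 + 15452
127424 = 8*15452 + 3808
15452 = 4*3808 + 220
3808 = 17*220 + 68
220 = 3*68 + 16
68 = 4*16 + 4
16 = 4*4 + 0
gcd(5680108, 52441568) = 4.
Back-substituting:
4 = 68 − 4·16
4 = −4·220 + 13·68
4 = 13·3808 − 225·220
4 = −225·15452 + 913·3808
4 = 913·127424 − 7529·15452
4 = −7529·397724 + 23500·127424
4 = 23500·1320596 − 78029·397724
4 = −78029·5680108 + 335616·1320596
4 = 335616·52441568 − 3098573·5680108
So 4 = (335616)·52441568 + (-3098573)·5680108.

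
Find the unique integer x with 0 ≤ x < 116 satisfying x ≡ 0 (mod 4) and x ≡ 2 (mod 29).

60

Write x = 0 + 4·k. Then 4·k ≡ 2 − 0 ≡ 2 (mod 29).
Need 4⁻¹ mod 29. Extended Euclid on (29, 4):
29 = 7·4 + 1
4 = 4·1 + 0
Back-substitute:
1 = 29 − 7·4
4⁻¹ ≡ 22 (mod 29), so k ≡ 22·2 ≡ 15 (mod 29).
x = 0 + 4·15 = 60.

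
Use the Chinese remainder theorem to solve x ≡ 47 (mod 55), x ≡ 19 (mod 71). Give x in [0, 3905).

3072

Write x = 47 + 55·k. Then 55·k ≡ 19 − 47 ≡ 43 (mod 71).
Need 55⁻¹ mod 71. Extended Euclid on (71, 55):
71 = 1×55 + 16
55 = 3×16 + 7
16 = 2×7 + 2
7 = 3×2 + 1
2 = 2×1 + 0
Back-substitute:
1 = 7 − 3·2
1 = −3·16 + 7·7
1 = 7·55 − 24·16
1 = −24·71 + 31·55
55⁻¹ ≡ 31 (mod 71), so k ≡ 31·43 ≡ 55 (mod 71).
x = 47 + 55·55 = 3072.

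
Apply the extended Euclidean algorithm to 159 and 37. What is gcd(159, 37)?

Euclidean algorithm:
159 = 4×37 + 11
37 = 3×11 + 4
11 = 2×4 + 3
4 = 1×3 + 1
3 = 3×1 + 0
gcd(159, 37) = 1.
Back-substituting:
1 = 4 − 3
1 = −11 + 3·4
1 = 3·37 − 10·11
1 = −10·159 + 43·37
So 1 = (-10)·159 + (43)·37.

1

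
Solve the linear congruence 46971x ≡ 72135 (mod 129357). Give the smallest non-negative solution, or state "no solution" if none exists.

First find gcd(46971, 129357):
129357 = 2×46971 + 35415
46971 = 1×35415 + 11556
35415 = 3×11556 + 747
11556 = 15×747 + 351
747 = 2×351 + 45
351 = 7×45 + 36
45 = 1×36 + 9
36 = 4×9 + 0
gcd = 9 and 9 | 72135, so solutions exist. Divide through by 9: 5219x ≡ 8015 (mod 14373).
Now find 5219⁻¹ mod 14373:
14373 = 2*5219 + 3935
5219 = 1*3935 + 1284
3935 = 3*1284 + 83
1284 = 15*83 + 39
83 = 2*39 + 5
39 = 7*5 + 4
5 = 1*4 + 1
4 = 4*1 + 0
Back-substitute:
1 = 5 − 4
1 = −39 + 8·5
1 = 8·83 − 17·39
1 = −17·1284 + 263·83
1 = 263·3935 − 806·1284
1 = −806·5219 + 1069·3935
1 = 1069·14373 − 2944·5219
So 5219·(-2944) ≡ 1 (mod 14373), i.e. 5219⁻¹ ≡ 11429.
Then x ≡ 11429·8015 ≡ 4306 (mod 14373); the smallest non-negative solution is x = 4306.

4306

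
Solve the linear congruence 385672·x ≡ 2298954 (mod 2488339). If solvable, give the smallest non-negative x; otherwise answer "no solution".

129729

First find gcd(385672, 2488339):
2488339 = 6*385672 + 174307
385672 = 2*174307 + 37058
174307 = 4*37058 + 26075
37058 = 1*26075 + 10983
26075 = 2*10983 + 4109
10983 = 2*4109 + 2765
4109 = 1*2765 + 1344
2765 = 2*1344 + 77
1344 = 17*77 + 35
77 = 2*35 + 7
35 = 5*7 + 0
gcd = 7 and 7 | 2298954, so solutions exist. Divide through by 7: 55096x ≡ 328422 (mod 355477).
Now find 55096⁻¹ mod 355477:
355477 = 6*55096 + 24901
55096 = 2*24901 + 5294
24901 = 4*5294 + 3725
5294 = 1*3725 + 1569
3725 = 2*1569 + 587
1569 = 2*587 + 395
587 = 1*395 + 192
395 = 2*192 + 11
192 = 17*11 + 5
11 = 2*5 + 1
5 = 5*1 + 0
Back-substitute:
1 = 11 − 2·5
1 = −2·192 + 35·11
1 = 35·395 − 72·192
1 = −72·587 + 107·395
1 = 107·1569 − 286·587
1 = −286·3725 + 679·1569
1 = 679·5294 − 965·3725
1 = −965·24901 + 4539·5294
1 = 4539·55096 − 10043·24901
1 = −10043·355477 + 64797·55096
So 55096⁻¹ ≡ 64797 (mod 355477).
Then x ≡ 64797·328422 ≡ 129729 (mod 355477); the smallest non-negative solution is x = 129729.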